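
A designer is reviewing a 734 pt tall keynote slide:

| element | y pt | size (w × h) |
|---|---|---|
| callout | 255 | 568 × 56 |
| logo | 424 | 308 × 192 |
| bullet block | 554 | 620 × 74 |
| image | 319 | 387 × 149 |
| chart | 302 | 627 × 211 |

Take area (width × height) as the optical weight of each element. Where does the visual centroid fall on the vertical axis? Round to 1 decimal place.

y ≈ 357.9

Areas: callout 568·56 = 31808, logo 308·192 = 59136, bullet block 620·74 = 45880, image 387·149 = 57663, chart 627·211 = 132297. Total weight = 326784.
Σw·y = 31808·255 + 59136·424 + 45880·554 + 57663·319 + 132297·302 = 116950415, so ȳ = 116950415/326784 ≈ 357.88.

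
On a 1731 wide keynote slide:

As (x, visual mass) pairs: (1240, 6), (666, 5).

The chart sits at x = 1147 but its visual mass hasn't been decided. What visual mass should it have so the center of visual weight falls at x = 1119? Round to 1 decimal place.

Existing Σw = 11 (6 + 5); existing moment 6·1240 + 5·666 = 10770.
For the centroid to hit 1119: (10770 + w·1147) / (11 + w) = 1119.
So w = (1119·11 − 10770)/(1147 − 1119) = 1539/28 ≈ 54.96.

w ≈ 55.0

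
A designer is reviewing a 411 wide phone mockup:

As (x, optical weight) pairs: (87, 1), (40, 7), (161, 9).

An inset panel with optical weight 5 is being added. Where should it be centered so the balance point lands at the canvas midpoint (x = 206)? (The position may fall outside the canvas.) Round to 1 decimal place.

With the inset panel, Σw becomes 1 + 7 + 9 + 5 = 22.
x: target moment 22×206 = 4532; current 1·87 + 7·40 + 9·161 = 1816; the inset panel supplies 2716, so x = 2716/5 ≈ 543.20.

x ≈ 543.2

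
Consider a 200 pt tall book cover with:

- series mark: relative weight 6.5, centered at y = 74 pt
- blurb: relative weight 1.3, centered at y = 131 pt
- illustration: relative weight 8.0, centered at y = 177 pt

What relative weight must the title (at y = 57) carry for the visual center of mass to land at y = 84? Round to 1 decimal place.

Fixed elements: Σw = 6.5 + 1.3 + 8.0 = 15.8, Σw·y = 6.5·74 + 1.3·131 + 8.0·177 = 2067.3.
For the centroid to hit 84: (2067.3 + w·57) / (15.8 + w) = 84.
Solving: w = (84·15.8 − 2067.3) / (57 − 84) = -740.1 / -27 ≈ 27.41.

w ≈ 27.4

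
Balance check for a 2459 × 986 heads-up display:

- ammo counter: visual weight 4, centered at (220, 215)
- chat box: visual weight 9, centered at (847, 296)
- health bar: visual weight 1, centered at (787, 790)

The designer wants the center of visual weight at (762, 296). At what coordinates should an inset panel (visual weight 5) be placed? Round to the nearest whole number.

(1038, 262)

New total weight: (4 + 9 + 1) + 5 = 19.
x: target moment 19×762 = 14478; current 4·220 + 9·847 + 1·787 = 9290; the inset panel supplies 5188, so x = 5188/5 ≈ 1037.60.
y: target moment 19×296 = 5624; current 4·215 + 9·296 + 1·790 = 4314; the inset panel supplies 1310, so y = 1310/5 ≈ 262.00.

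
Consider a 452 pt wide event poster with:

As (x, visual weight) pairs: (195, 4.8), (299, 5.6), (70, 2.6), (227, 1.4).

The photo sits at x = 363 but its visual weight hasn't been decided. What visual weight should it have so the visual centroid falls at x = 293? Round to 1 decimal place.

Fixed elements: Σw = 4.8 + 5.6 + 2.6 + 1.4 = 14.4, Σw·x = 4.8·195 + 5.6·299 + 2.6·70 + 1.4·227 = 3110.2.
For the centroid to hit 293: (3110.2 + w·363) / (14.4 + w) = 293.
Solving: w = (293·14.4 − 3110.2) / (363 − 293) = 1109.0 / 70 ≈ 15.84.

w ≈ 15.8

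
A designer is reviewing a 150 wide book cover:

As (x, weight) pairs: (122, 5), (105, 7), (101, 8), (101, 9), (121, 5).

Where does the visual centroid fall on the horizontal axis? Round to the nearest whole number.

Weights sum to 5 + 7 + 8 + 9 + 5 = 34.
x-moment: 5·122 + 7·105 + 8·101 + 9·101 + 5·121 = 3667; centroid 3667/34 ≈ 107.85.

x ≈ 108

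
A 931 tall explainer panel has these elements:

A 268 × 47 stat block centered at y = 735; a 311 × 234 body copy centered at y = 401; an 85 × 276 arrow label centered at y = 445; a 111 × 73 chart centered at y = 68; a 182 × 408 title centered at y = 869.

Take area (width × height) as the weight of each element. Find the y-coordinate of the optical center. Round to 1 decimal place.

y ≈ 596.1

Areas → weights: stat block 268·47 = 12596, body copy 311·234 = 72774, arrow label 85·276 = 23460, chart 111·73 = 8103, title 182·408 = 74256; Σw = 191189.
y: (12596·735 + 72774·401 + 23460·445 + 8103·68 + 74256·869) / 191189 = 113959602 / 191189 ≈ 596.06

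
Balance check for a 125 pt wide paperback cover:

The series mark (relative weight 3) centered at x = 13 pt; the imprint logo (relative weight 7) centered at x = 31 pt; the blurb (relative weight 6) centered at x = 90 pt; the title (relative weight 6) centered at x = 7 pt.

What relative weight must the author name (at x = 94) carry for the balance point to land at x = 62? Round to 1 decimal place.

Existing Σw = 22 (3 + 7 + 6 + 6); existing moment 3·13 + 7·31 + 6·90 + 6·7 = 838.
Balance at x = 62 requires (838 + w·94) / (22 + w) = 62.
Rearranging, w·(94 − 62) = 62·22 − 838 = 526, so w ≈ 526/32 = 16.44.

w ≈ 16.4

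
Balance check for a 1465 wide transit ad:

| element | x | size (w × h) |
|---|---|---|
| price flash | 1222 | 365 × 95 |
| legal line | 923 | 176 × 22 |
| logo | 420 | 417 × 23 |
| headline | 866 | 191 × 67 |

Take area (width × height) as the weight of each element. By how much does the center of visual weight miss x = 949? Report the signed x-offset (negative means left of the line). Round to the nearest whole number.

Areas: price flash 365·95 = 34675, legal line 176·22 = 3872, logo 417·23 = 9591, headline 191·67 = 12797. Total weight = 60935.
x: (34675·1222 + 3872·923 + 9591·420 + 12797·866) / 60935 = 61057128 / 60935 ≈ 1002.00
Difference: 1002.00 − 949 ≈ 53.00.

≈ 53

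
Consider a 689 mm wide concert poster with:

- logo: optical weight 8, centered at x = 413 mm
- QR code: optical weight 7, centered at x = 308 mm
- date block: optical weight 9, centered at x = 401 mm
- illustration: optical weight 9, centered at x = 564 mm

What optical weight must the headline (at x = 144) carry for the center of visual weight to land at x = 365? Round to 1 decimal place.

w ≈ 9.5

Existing Σw = 33 (8 + 7 + 9 + 9); existing moment 8·413 + 7·308 + 9·401 + 9·564 = 14145.
Set Σw·x/Σw = 365: (14145 + 144w) = 365·(33 + w).
Rearranging, w·(144 − 365) = 365·33 − 14145 = -2100, so w ≈ -2100/-221 = 9.50.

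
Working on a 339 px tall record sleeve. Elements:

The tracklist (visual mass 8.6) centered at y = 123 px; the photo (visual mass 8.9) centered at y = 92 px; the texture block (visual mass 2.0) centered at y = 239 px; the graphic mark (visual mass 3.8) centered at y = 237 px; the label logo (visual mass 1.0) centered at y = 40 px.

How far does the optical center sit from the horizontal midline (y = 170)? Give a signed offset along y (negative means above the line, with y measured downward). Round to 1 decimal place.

≈ -34.4 px

Weights sum to 8.6 + 8.9 + 2.0 + 3.8 + 1.0 = 24.3.
y-moment: 8.6·123 + 8.9·92 + 2.0·239 + 3.8·237 + 1.0·40 = 3295.2; centroid 3295.2/24.3 ≈ 135.60.
Against y = 170, that's 135.60 − 170 = -34.40.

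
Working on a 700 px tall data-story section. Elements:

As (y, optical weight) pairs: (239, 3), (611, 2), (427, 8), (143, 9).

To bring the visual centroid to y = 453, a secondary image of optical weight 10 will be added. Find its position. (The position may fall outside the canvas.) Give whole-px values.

With the secondary image, Σw becomes 3 + 2 + 8 + 9 + 10 = 32.
Along y: (6642 + 10·y) / 32 = 453 (existing moment 3·239 + 2·611 + 8·427 + 9·143 = 6642) ⇒ y = (14496 − 6642) / 10 ≈ 785.40.

y ≈ 785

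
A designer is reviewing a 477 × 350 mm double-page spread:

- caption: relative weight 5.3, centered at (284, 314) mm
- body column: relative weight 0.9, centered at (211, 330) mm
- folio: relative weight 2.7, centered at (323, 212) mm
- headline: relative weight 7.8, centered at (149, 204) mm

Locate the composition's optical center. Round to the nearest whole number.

Total weight = 5.3 + 0.9 + 2.7 + 7.8 = 16.7.
x: (5.3·284 + 0.9·211 + 2.7·323 + 7.8·149) / 16.7 = 3729.4 / 16.7 ≈ 223.32
y: (5.3·314 + 0.9·330 + 2.7·212 + 7.8·204) / 16.7 = 4124.8 / 16.7 ≈ 246.99

(223, 247)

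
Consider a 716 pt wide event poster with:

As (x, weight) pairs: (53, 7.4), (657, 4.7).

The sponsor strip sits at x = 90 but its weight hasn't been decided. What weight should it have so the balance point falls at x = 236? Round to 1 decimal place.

Known weights sum to 7.4 + 4.7 = 12.1; their moment is 7.4·53 + 4.7·657 = 3480.1.
For the centroid to hit 236: (3480.1 + w·90) / (12.1 + w) = 236.
Rearranging, w·(90 − 236) = 236·12.1 − 3480.1 = -624.5, so w ≈ -624.5/-146 = 4.28.

w ≈ 4.3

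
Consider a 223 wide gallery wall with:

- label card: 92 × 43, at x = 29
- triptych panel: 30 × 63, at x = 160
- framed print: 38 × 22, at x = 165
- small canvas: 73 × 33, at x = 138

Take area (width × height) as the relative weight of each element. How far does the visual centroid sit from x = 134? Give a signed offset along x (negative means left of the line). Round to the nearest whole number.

Areas: label card 92·43 = 3956, triptych panel 30·63 = 1890, framed print 38·22 = 836, small canvas 73·33 = 2409. Total weight = 9091.
Σw·x = 3956·29 + 1890·160 + 836·165 + 2409·138 = 887506, so x̄ = 887506/9091 ≈ 97.62.
Difference: 97.62 − 134 ≈ -36.38.

≈ -36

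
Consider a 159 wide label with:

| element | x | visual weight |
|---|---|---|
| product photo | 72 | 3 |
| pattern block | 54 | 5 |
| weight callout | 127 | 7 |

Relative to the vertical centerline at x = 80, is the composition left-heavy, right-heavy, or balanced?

right-heavy

Weights sum to 3 + 5 + 7 = 15.
Σw·x = 3·72 + 5·54 + 7·127 = 1375, so x̄ = 1375/15 ≈ 91.67.
91.7 vs midline 80 → right-heavy.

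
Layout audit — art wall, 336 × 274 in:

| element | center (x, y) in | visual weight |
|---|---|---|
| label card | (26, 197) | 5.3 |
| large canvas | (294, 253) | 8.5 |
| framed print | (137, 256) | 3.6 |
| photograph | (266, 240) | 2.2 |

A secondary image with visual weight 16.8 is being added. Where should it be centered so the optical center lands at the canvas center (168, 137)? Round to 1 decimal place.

(142.9, 20.4)

With the secondary image, Σw becomes 5.3 + 8.5 + 3.6 + 2.2 + 16.8 = 36.4.
x: need Σw·x = 36.4·168 = 6115.2. Existing = 5.3·26 + 8.5·294 + 3.6·137 + 2.2·266 = 3715.2. Remainder 2400.0 / 16.8 ≈ 142.86.
y: need Σw·y = 36.4·137 = 4986.8. Existing = 5.3·197 + 8.5·253 + 3.6·256 + 2.2·240 = 4644.2. Remainder 342.6 / 16.8 ≈ 20.39.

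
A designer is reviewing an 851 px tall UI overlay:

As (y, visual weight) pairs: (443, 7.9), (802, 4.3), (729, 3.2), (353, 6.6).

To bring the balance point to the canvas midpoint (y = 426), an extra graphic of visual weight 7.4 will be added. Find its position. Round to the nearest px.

y ≈ 123

New total weight: (7.9 + 4.3 + 3.2 + 6.6) + 7.4 = 29.4.
y: target moment 29.4×426 = 12524.4; current 7.9·443 + 4.3·802 + 3.2·729 + 6.6·353 = 11610.9; the extra graphic supplies 913.5, so y = 913.5/7.4 ≈ 123.45.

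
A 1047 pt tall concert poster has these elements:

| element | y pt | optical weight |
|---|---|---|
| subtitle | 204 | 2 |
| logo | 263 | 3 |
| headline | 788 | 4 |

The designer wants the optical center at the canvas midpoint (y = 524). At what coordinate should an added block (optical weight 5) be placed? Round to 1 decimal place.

After adding the added block, total weight = 2 + 3 + 4 + 5 = 14.
Along y: (4349 + 5·y) / 14 = 524 (existing moment 2·204 + 3·263 + 4·788 = 4349) ⇒ y = (7336 − 4349) / 5 ≈ 597.40.

y ≈ 597.4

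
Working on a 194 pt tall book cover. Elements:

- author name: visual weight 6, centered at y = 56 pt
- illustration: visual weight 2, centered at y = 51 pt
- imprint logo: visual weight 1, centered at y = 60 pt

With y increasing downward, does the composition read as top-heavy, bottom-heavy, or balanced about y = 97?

top-heavy

Σw = 6 + 2 + 1 = 9.
y: (6·56 + 2·51 + 1·60) / 9 = 498 / 9 ≈ 55.33
55.3 lies above (smaller y than) the midline 97, so the layout is top-heavy.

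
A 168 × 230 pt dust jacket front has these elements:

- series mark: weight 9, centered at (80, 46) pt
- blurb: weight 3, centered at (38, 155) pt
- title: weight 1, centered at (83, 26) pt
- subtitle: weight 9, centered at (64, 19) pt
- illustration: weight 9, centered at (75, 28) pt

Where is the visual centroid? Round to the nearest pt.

Total weight = 9 + 3 + 1 + 9 + 9 = 31.
Σw·x = 9·80 + 3·38 + 1·83 + 9·64 + 9·75 = 2168, so x̄ = 2168/31 ≈ 69.94.
Σw·y = 9·46 + 3·155 + 1·26 + 9·19 + 9·28 = 1328, so ȳ = 1328/31 ≈ 42.84.

(70, 43)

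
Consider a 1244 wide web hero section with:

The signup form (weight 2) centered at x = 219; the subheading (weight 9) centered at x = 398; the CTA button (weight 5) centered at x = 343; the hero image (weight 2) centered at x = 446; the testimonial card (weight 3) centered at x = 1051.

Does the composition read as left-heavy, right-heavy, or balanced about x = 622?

Σw = 2 + 9 + 5 + 2 + 3 = 21.
x: (2·219 + 9·398 + 5·343 + 2·446 + 3·1051) / 21 = 9780 / 21 ≈ 465.71
465.7 lies left of the midline 622, so the layout is left-heavy.

left-heavy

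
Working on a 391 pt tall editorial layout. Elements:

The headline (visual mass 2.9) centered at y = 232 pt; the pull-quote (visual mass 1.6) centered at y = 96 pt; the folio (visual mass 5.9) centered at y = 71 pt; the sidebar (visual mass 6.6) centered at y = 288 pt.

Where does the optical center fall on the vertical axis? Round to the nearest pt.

Σw = 2.9 + 1.6 + 5.9 + 6.6 = 17.0.
y-moment: 2.9·232 + 1.6·96 + 5.9·71 + 6.6·288 = 3146.1; centroid 3146.1/17.0 ≈ 185.06.

y ≈ 185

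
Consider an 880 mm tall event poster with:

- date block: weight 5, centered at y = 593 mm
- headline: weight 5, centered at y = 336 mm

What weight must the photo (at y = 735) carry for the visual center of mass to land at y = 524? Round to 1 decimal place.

Existing Σw = 10 (5 + 5); existing moment 5·593 + 5·336 = 4645.
Balance at y = 524 requires (4645 + w·735) / (10 + w) = 524.
Rearranging, w·(735 − 524) = 524·10 − 4645 = 595, so w ≈ 595/211 = 2.82.

w ≈ 2.8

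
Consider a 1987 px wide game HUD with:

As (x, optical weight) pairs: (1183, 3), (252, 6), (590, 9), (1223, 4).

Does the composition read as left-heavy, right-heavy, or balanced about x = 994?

left-heavy

Weights sum to 3 + 6 + 9 + 4 = 22.
Σw·x = 3·1183 + 6·252 + 9·590 + 4·1223 = 15263, so x̄ = 15263/22 ≈ 693.77.
693.8 lies left of the midline 994, so the layout is left-heavy.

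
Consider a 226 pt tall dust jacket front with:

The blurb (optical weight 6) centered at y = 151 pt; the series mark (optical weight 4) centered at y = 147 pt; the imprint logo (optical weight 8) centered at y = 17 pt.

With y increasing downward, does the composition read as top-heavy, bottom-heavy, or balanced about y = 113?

top-heavy

Total weight = 6 + 4 + 8 = 18.
Σw·y = 6·151 + 4·147 + 8·17 = 1630, so ȳ = 1630/18 ≈ 90.56.
90.6 lies above (smaller y than) the midline 113, so the layout is top-heavy.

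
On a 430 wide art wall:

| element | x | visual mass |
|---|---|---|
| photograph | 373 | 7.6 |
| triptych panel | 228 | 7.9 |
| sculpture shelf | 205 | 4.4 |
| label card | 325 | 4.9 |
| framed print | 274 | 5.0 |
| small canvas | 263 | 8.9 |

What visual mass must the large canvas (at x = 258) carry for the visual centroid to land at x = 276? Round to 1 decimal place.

Known weights sum to 7.6 + 7.9 + 4.4 + 4.9 + 5.0 + 8.9 = 38.7; their moment is 7.6·373 + 7.9·228 + 4.4·205 + 4.9·325 + 5.0·274 + 8.9·263 = 10841.2.
For the centroid to hit 276: (10841.2 + w·258) / (38.7 + w) = 276.
Solving: w = (276·38.7 − 10841.2) / (258 − 276) = -160.0 / -18 ≈ 8.89.

w ≈ 8.9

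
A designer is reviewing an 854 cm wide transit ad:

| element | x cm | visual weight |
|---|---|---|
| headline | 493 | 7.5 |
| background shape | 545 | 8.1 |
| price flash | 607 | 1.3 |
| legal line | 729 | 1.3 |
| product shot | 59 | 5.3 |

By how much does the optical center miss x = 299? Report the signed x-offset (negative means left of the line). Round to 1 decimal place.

Total weight = 7.5 + 8.1 + 1.3 + 1.3 + 5.3 = 23.5.
x: (7.5·493 + 8.1·545 + 1.3·607 + 1.3·729 + 5.3·59) / 23.5 = 10161.5 / 23.5 ≈ 432.40
Difference: 432.40 − 299 ≈ 133.40.

≈ 133.4 cm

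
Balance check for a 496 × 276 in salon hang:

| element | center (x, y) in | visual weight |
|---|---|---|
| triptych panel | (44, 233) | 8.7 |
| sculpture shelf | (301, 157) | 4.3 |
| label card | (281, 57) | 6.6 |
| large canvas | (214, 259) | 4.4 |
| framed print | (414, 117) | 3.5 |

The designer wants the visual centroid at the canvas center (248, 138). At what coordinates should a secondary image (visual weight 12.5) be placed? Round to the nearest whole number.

After adding the secondary image, total weight = 8.7 + 4.3 + 6.6 + 4.4 + 3.5 + 12.5 = 40.0.
Along x: (5922.3 + 12.5·x) / 40.0 = 248 (existing moment 8.7·44 + 4.3·301 + 6.6·281 + 4.4·214 + 3.5·414 = 5922.3) ⇒ x = (9920.0 − 5922.3) / 12.5 ≈ 319.82.
Along y: (4627.5 + 12.5·y) / 40.0 = 138 (existing moment 8.7·233 + 4.3·157 + 6.6·57 + 4.4·259 + 3.5·117 = 4627.5) ⇒ y = (5520.0 − 4627.5) / 12.5 ≈ 71.40.

(320, 71)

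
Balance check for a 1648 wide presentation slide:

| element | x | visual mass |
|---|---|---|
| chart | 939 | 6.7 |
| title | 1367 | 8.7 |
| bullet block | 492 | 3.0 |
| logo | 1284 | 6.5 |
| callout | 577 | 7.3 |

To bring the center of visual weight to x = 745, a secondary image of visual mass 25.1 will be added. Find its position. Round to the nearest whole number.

x ≈ 417

After adding the secondary image, total weight = 6.7 + 8.7 + 3.0 + 6.5 + 7.3 + 25.1 = 57.3.
x: target moment 57.3×745 = 42688.5; current 6.7·939 + 8.7·1367 + 3.0·492 + 6.5·1284 + 7.3·577 = 32218.3; the secondary image supplies 10470.2, so x = 10470.2/25.1 ≈ 417.14.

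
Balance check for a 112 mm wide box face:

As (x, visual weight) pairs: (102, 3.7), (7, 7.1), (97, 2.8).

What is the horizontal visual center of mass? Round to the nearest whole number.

x ≈ 51

Σw = 3.7 + 7.1 + 2.8 = 13.6.
x-moment: 3.7·102 + 7.1·7 + 2.8·97 = 698.7; centroid 698.7/13.6 ≈ 51.38.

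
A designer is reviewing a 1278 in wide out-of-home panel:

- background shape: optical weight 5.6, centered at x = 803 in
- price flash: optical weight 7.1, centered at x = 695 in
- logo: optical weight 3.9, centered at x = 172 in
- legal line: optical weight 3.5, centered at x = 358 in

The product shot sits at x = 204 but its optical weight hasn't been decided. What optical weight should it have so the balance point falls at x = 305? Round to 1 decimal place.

w ≈ 51.7

Known weights sum to 5.6 + 7.1 + 3.9 + 3.5 = 20.1; their moment is 5.6·803 + 7.1·695 + 3.9·172 + 3.5·358 = 11355.1.
Set Σw·x/Σw = 305: (11355.1 + 204w) = 305·(20.1 + w).
Solving: w = (305·20.1 − 11355.1) / (204 − 305) = -5224.6 / -101 ≈ 51.73.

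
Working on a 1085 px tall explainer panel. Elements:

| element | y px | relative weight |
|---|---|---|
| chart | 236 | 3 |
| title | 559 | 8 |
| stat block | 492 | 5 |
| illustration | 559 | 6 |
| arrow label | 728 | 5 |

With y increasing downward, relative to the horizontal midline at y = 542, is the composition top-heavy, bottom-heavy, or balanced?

Σw = 3 + 8 + 5 + 6 + 5 = 27.
Σw·y = 3·236 + 8·559 + 5·492 + 6·559 + 5·728 = 14634, so ȳ = 14634/27 ≈ 542.00.
542.00 = 542 exactly: balanced.

balanced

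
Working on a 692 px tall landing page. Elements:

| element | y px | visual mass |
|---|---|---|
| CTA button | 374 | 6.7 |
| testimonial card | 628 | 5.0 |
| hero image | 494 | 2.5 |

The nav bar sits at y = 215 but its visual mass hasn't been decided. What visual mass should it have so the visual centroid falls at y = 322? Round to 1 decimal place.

Known weights sum to 6.7 + 5.0 + 2.5 = 14.2; their moment is 6.7·374 + 5.0·628 + 2.5·494 = 6880.8.
Set Σw·y/Σw = 322: (6880.8 + 215w) = 322·(14.2 + w).
Rearranging, w·(215 − 322) = 322·14.2 − 6880.8 = -2308.4, so w ≈ -2308.4/-107 = 21.57.

w ≈ 21.6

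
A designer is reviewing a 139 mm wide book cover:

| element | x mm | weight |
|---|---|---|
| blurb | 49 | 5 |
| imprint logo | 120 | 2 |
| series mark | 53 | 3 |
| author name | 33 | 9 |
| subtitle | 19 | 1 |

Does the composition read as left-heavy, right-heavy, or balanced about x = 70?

Weights sum to 5 + 2 + 3 + 9 + 1 = 20.
x-moment: 5·49 + 2·120 + 3·53 + 9·33 + 1·19 = 960; centroid 960/20 ≈ 48.00.
Since 48.0 is left of 70, the composition reads left-heavy.

left-heavy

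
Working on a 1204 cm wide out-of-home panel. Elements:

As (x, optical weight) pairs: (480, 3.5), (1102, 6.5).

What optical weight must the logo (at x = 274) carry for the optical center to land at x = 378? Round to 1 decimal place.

Existing Σw = 10.0 (3.5 + 6.5); existing moment 3.5·480 + 6.5·1102 = 8843.0.
For the centroid to hit 378: (8843.0 + w·274) / (10.0 + w) = 378.
Solving: w = (378·10.0 − 8843.0) / (274 − 378) = -5063.0 / -104 ≈ 48.68.

w ≈ 48.7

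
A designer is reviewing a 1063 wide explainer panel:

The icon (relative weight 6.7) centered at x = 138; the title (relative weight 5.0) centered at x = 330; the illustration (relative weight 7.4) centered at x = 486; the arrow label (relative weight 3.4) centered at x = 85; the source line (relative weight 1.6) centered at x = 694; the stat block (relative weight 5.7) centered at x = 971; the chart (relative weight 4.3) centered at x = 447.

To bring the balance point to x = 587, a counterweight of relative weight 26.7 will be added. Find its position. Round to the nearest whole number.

x ≈ 774

With the counterweight, Σw becomes 6.7 + 5.0 + 7.4 + 3.4 + 1.6 + 5.7 + 4.3 + 26.7 = 60.8.
x: need Σw·x = 60.8·587 = 35689.6. Existing = 6.7·138 + 5.0·330 + 7.4·486 + 3.4·85 + 1.6·694 + 5.7·971 + 4.3·447 = 15027.2. Remainder 20662.4 / 26.7 ≈ 773.87.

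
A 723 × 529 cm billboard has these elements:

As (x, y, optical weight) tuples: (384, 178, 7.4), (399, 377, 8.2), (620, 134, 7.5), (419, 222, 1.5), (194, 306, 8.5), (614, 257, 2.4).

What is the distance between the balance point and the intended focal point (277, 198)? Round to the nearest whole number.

Total weight = 7.4 + 8.2 + 7.5 + 1.5 + 8.5 + 2.4 = 35.5.
Σw·x = 7.4·384 + 8.2·399 + 7.5·620 + 1.5·419 + 8.5·194 + 2.4·614 = 14514.5, so x̄ = 14514.5/35.5 ≈ 408.86.
Σw·y = 7.4·178 + 8.2·377 + 7.5·134 + 1.5·222 + 8.5·306 + 2.4·257 = 8964.4, so ȳ = 8964.4/35.5 ≈ 252.52.
Relative to (277, 198): Δ = (131.86, 54.52); |Δ| = √(131.86² + 54.52²) ≈ 142.69.

≈ 143 cm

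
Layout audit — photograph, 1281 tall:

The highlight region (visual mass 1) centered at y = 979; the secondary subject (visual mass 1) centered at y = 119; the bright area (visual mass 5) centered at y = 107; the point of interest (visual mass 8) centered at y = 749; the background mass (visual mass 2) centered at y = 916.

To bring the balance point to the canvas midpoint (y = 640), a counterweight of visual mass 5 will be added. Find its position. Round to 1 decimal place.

y ≈ 924.6

With the counterweight, Σw becomes 1 + 1 + 5 + 8 + 2 + 5 = 22.
y: target moment 22×640 = 14080; current 1·979 + 1·119 + 5·107 + 8·749 + 2·916 = 9457; the counterweight supplies 4623, so y = 4623/5 ≈ 924.60.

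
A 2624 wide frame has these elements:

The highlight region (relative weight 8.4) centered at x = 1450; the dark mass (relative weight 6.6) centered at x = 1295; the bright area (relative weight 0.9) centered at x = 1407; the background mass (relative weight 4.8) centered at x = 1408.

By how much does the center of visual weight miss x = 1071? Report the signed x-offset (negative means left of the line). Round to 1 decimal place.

≈ 318.0

Σw = 8.4 + 6.6 + 0.9 + 4.8 = 20.7.
x-moment: 8.4·1450 + 6.6·1295 + 0.9·1407 + 4.8·1408 = 28751.7; centroid 28751.7/20.7 ≈ 1388.97.
Offset from x = 1071: 1388.97 − 1071 ≈ 317.97.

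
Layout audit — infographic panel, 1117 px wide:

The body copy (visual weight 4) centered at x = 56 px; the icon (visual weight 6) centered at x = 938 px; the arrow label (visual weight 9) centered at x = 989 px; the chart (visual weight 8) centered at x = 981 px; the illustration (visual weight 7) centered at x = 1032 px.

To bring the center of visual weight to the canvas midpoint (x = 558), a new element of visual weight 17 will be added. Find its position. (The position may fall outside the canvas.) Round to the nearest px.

x ≈ -80

With the new element, Σw becomes 4 + 6 + 9 + 8 + 7 + 17 = 51.
Along x: (29825 + 17·x) / 51 = 558 (existing moment 4·56 + 6·938 + 9·989 + 8·981 + 7·1032 = 29825) ⇒ x = (28458 − 29825) / 17 ≈ -80.41.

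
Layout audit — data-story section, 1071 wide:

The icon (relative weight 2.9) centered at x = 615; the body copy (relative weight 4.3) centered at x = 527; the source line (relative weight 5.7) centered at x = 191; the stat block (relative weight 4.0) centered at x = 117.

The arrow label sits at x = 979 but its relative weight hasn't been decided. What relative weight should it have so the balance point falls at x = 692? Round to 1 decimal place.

w ≈ 21.2

Fixed elements: Σw = 2.9 + 4.3 + 5.7 + 4.0 = 16.9, Σw·x = 2.9·615 + 4.3·527 + 5.7·191 + 4.0·117 = 5606.3.
Balance at x = 692 requires (5606.3 + w·979) / (16.9 + w) = 692.
Rearranging, w·(979 − 692) = 692·16.9 − 5606.3 = 6088.5, so w ≈ 6088.5/287 = 21.21.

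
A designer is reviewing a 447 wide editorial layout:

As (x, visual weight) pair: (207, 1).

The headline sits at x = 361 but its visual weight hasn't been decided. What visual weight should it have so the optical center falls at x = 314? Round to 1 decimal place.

w ≈ 2.3

The single fixed element contributes weight 1, moment 1·207 = 207.
Set Σw·x/Σw = 314: (207 + 361w) = 314·(1 + w).
So w = (314·1 − 207)/(361 − 314) = 107/47 ≈ 2.28.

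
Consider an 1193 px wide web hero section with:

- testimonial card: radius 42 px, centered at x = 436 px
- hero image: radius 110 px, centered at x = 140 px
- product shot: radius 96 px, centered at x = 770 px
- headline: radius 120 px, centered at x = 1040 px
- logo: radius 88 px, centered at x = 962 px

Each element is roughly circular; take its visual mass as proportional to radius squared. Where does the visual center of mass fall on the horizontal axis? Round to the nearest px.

x ≈ 707

Weights ∝ r²: testimonial card 42² = 1764, hero image 110² = 12100, product shot 96² = 9216, headline 120² = 14400, logo 88² = 7744; Σw = 45224.
x-moment: 1764·436 + 12100·140 + 9216·770 + 14400·1040 + 7744·962 = 31985152; centroid 31985152/45224 ≈ 707.26.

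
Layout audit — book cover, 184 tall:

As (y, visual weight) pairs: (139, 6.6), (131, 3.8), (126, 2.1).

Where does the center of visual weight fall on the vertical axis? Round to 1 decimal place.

Weights sum to 6.6 + 3.8 + 2.1 = 12.5.
y-moment: 6.6·139 + 3.8·131 + 2.1·126 = 1679.8; centroid 1679.8/12.5 ≈ 134.38.

y ≈ 134.4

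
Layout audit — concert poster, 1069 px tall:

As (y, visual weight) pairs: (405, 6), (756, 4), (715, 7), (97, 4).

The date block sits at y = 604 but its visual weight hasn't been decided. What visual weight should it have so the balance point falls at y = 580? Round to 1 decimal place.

Known weights sum to 6 + 4 + 7 + 4 = 21; their moment is 6·405 + 4·756 + 7·715 + 4·97 = 10847.
For the centroid to hit 580: (10847 + w·604) / (21 + w) = 580.
Solving: w = (580·21 − 10847) / (604 − 580) = 1333 / 24 ≈ 55.54.

w ≈ 55.5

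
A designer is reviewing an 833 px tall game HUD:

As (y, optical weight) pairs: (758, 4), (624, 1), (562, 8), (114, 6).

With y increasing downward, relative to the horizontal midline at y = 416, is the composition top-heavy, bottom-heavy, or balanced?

Weights sum to 4 + 1 + 8 + 6 = 19.
y-moment: 4·758 + 1·624 + 8·562 + 6·114 = 8836; centroid 8836/19 ≈ 465.05.
Since 465.1 is below (larger y than) 416, the composition reads bottom-heavy.

bottom-heavy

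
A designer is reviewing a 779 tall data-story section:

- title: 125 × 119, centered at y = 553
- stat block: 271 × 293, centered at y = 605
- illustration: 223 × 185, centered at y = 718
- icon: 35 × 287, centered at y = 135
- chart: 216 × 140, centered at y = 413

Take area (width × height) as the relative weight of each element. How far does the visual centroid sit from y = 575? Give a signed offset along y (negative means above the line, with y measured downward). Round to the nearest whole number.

≈ -8

Taking area as weight: title 125·119 = 14875, stat block 271·293 = 79403, illustration 223·185 = 41255, icon 35·287 = 10045, chart 216·140 = 30240. Sum 175818.
y: (14875·553 + 79403·605 + 41255·718 + 10045·135 + 30240·413) / 175818 = 99730975 / 175818 ≈ 567.24
Difference: 567.24 − 575 ≈ -7.76.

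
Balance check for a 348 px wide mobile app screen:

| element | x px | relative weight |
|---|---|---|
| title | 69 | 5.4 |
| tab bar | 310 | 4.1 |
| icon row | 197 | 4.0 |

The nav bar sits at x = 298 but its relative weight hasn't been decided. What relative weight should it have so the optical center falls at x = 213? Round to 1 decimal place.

w ≈ 5.2

Existing Σw = 13.5 (5.4 + 4.1 + 4.0); existing moment 5.4·69 + 4.1·310 + 4.0·197 = 2431.6.
Balance at x = 213 requires (2431.6 + w·298) / (13.5 + w) = 213.
Rearranging, w·(298 − 213) = 213·13.5 − 2431.6 = 443.9, so w ≈ 443.9/85 = 5.22.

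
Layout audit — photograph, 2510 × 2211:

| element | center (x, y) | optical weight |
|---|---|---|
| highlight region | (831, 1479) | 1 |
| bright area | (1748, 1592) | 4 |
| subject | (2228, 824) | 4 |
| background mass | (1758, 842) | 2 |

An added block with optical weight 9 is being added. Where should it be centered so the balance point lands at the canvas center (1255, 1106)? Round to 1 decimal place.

With the added block, Σw becomes 1 + 4 + 4 + 2 + 9 = 20.
x: need Σw·x = 20·1255 = 25100. Existing = 1·831 + 4·1748 + 4·2228 + 2·1758 = 20251. Remainder 4849 / 9 ≈ 538.78.
y: need Σw·y = 20·1106 = 22120. Existing = 1·1479 + 4·1592 + 4·824 + 2·842 = 12827. Remainder 9293 / 9 ≈ 1032.56.

(538.8, 1032.6)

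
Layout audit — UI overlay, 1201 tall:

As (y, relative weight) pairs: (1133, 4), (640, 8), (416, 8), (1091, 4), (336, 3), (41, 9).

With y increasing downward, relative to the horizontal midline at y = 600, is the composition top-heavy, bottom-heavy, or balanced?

Total weight = 4 + 8 + 8 + 4 + 3 + 9 = 36.
y: moment 18721 / weight 36 ≈ 520.03
Since 520.0 is above (smaller y than) 600, the composition reads top-heavy.

top-heavy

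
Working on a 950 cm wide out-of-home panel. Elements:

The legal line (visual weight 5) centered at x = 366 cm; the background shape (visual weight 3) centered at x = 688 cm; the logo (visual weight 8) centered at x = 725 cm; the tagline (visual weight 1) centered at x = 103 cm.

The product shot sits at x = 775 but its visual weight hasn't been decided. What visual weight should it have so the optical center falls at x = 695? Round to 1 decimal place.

Known weights sum to 5 + 3 + 8 + 1 = 17; their moment is 5·366 + 3·688 + 8·725 + 1·103 = 9797.
Balance at x = 695 requires (9797 + w·775) / (17 + w) = 695.
Solving: w = (695·17 − 9797) / (775 − 695) = 2018 / 80 ≈ 25.23.

w ≈ 25.2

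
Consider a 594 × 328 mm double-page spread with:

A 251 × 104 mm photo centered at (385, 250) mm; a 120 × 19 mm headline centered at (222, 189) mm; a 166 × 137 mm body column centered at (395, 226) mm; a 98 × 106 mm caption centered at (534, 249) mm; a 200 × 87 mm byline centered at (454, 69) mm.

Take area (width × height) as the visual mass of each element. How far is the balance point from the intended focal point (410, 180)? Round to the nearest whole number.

Areas: photo 251·104 = 26104, headline 120·19 = 2280, body column 166·137 = 22742, caption 98·106 = 10388, byline 200·87 = 17400. Total weight = 78914.
x-moment: 26104·385 + 2280·222 + 22742·395 + 10388·534 + 17400·454 = 32986082; centroid 32986082/78914 ≈ 418.00.
y-moment: 26104·250 + 2280·189 + 22742·226 + 10388·249 + 17400·69 = 15883824; centroid 15883824/78914 ≈ 201.28.
Offset from (410, 180): Δx ≈ 8.00, Δy ≈ 21.28; distance = √(Δx² + Δy²) ≈ 22.73.

≈ 23 mm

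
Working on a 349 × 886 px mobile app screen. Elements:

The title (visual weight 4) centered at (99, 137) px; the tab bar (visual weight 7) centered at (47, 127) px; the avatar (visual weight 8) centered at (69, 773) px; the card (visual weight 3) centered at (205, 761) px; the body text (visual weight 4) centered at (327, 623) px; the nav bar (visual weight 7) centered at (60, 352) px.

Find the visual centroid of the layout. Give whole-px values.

(110, 450)

Total weight = 4 + 7 + 8 + 3 + 4 + 7 = 33.
x: moment 3620 / weight 33 ≈ 109.70
y: moment 14860 / weight 33 ≈ 450.30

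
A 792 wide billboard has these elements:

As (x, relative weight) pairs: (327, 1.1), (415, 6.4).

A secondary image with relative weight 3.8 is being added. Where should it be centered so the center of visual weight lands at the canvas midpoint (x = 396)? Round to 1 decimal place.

x ≈ 384.0

With the secondary image, Σw becomes 1.1 + 6.4 + 3.8 = 11.3.
x: target moment 11.3×396 = 4474.8; current 1.1·327 + 6.4·415 = 3015.7; the secondary image supplies 1459.1, so x = 1459.1/3.8 ≈ 383.97.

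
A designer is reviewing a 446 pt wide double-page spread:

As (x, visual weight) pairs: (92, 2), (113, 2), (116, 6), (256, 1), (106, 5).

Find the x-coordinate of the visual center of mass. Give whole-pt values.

Total weight = 2 + 2 + 6 + 1 + 5 = 16.
x: (2·92 + 2·113 + 6·116 + 1·256 + 5·106) / 16 = 1892 / 16 ≈ 118.25

x ≈ 118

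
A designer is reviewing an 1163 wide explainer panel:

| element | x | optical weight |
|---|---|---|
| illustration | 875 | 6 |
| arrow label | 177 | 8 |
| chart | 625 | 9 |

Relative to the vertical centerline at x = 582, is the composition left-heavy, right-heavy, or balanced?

left-heavy

Total weight = 6 + 8 + 9 = 23.
Σw·x = 6·875 + 8·177 + 9·625 = 12291, so x̄ = 12291/23 ≈ 534.39.
534.4 lies left of the midline 582, so the layout is left-heavy.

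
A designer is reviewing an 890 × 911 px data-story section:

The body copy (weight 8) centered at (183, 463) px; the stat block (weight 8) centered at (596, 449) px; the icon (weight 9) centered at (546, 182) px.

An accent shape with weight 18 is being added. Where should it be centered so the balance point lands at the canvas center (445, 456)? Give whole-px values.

With the accent shape, Σw becomes 8 + 8 + 9 + 18 = 43.
x: target moment 43×445 = 19135; current 8·183 + 8·596 + 9·546 = 11146; the accent shape supplies 7989, so x = 7989/18 ≈ 443.83.
y: target moment 43×456 = 19608; current 8·463 + 8·449 + 9·182 = 8934; the accent shape supplies 10674, so y = 10674/18 ≈ 593.00.

(444, 593)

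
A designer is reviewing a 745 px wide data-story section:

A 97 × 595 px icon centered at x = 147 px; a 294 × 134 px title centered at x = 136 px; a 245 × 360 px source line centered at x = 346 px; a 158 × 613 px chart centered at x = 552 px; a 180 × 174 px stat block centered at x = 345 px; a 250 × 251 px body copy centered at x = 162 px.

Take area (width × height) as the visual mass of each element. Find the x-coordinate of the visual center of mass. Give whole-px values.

x ≈ 316

Areas: icon 97·595 = 57715, title 294·134 = 39396, source line 245·360 = 88200, chart 158·613 = 96854, stat block 180·174 = 31320, body copy 250·251 = 62750. Total weight = 376235.
x: (57715·147 + 39396·136 + 88200·346 + 96854·552 + 31320·345 + 62750·162) / 376235 = 118793469 / 376235 ≈ 315.74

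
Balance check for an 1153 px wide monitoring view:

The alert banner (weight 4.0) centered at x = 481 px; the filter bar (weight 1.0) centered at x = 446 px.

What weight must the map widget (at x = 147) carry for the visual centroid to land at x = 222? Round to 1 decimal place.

w ≈ 16.8

Existing Σw = 5.0 (4.0 + 1.0); existing moment 4.0·481 + 1.0·446 = 2370.0.
For the centroid to hit 222: (2370.0 + w·147) / (5.0 + w) = 222.
So w = (222·5.0 − 2370.0)/(147 − 222) = -1260.0/-75 ≈ 16.80.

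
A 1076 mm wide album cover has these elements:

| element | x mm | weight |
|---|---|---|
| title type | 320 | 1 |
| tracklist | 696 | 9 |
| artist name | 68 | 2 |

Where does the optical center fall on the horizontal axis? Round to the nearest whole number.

x ≈ 560

Total weight = 1 + 9 + 2 = 12.
Σw·x = 1·320 + 9·696 + 2·68 = 6720, so x̄ = 6720/12 ≈ 560.00.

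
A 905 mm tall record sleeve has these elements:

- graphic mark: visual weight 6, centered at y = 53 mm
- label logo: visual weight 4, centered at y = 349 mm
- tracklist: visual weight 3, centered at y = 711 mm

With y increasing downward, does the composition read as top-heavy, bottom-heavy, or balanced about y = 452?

top-heavy

Σw = 6 + 4 + 3 = 13.
y-moment: 6·53 + 4·349 + 3·711 = 3847; centroid 3847/13 ≈ 295.92.
Since 295.9 is above (smaller y than) 452, the composition reads top-heavy.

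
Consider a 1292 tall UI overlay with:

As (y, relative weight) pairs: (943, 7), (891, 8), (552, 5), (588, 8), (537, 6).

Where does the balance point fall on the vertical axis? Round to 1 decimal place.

y ≈ 718.1

Weights sum to 7 + 8 + 5 + 8 + 6 = 34.
y-moment: 7·943 + 8·891 + 5·552 + 8·588 + 6·537 = 24415; centroid 24415/34 ≈ 718.09.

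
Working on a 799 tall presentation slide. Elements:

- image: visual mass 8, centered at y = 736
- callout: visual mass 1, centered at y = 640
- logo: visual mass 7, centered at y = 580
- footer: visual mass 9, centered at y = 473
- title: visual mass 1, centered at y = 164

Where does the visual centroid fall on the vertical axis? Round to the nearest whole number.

y ≈ 577

Total weight = 8 + 1 + 7 + 9 + 1 = 26.
y-moment: 8·736 + 1·640 + 7·580 + 9·473 + 1·164 = 15009; centroid 15009/26 ≈ 577.27.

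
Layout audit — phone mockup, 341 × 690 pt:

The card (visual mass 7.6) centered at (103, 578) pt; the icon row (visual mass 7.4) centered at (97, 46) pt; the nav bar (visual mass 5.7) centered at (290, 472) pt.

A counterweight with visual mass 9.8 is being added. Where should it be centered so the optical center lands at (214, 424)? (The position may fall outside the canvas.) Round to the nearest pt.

New total weight: (7.6 + 7.4 + 5.7) + 9.8 = 30.5.
x: target moment 30.5×214 = 6527.0; current 7.6·103 + 7.4·97 + 5.7·290 = 3153.6; the counterweight supplies 3373.4, so x = 3373.4/9.8 ≈ 344.22.
y: target moment 30.5×424 = 12932.0; current 7.6·578 + 7.4·46 + 5.7·472 = 7423.6; the counterweight supplies 5508.4, so y = 5508.4/9.8 ≈ 562.08.

(344, 562)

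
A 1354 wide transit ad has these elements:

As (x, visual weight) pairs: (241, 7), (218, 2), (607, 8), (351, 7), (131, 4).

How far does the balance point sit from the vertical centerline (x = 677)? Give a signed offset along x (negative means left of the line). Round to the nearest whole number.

≈ -321

Σw = 7 + 2 + 8 + 7 + 4 = 28.
x: (7·241 + 2·218 + 8·607 + 7·351 + 4·131) / 28 = 9960 / 28 ≈ 355.71
Against x = 677, that's 355.71 − 677 = -321.29.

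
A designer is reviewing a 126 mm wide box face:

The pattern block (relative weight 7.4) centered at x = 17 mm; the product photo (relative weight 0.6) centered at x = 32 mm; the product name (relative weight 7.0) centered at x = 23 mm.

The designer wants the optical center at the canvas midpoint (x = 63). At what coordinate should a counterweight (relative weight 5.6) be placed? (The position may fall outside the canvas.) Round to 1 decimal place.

New total weight: (7.4 + 0.6 + 7.0) + 5.6 = 20.6.
x: target moment 20.6×63 = 1297.8; current 7.4·17 + 0.6·32 + 7.0·23 = 306.0; the counterweight supplies 991.8, so x = 991.8/5.6 ≈ 177.11.

x ≈ 177.1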